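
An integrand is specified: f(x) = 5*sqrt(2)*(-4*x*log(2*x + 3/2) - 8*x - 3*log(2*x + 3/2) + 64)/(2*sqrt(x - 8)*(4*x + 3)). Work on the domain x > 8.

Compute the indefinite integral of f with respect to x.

f has the shape u'v + uv' for u = -10*sqrt(x/2 - 4) and v = log(2*x + 3/2) — it is the derivative of the product u*v.
Check: d/dx[-5*sqrt(2)*sqrt(x - 8)*log(2*x + 3/2)] = (-20*sqrt(2)*x*log(2*x + 3/2) - 40*sqrt(2)*x - 15*sqrt(2)*log(2*x + 3/2) + 320*sqrt(2))/(8*x*sqrt(x - 8) + 6*sqrt(x - 8)), which equals f(x).

F(x) = -5*sqrt(2)*sqrt(x - 8)*log(2*x + 3/2) + C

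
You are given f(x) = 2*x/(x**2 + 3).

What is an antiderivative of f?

f matches the chain-rule pattern g'(h)*h' with inner function h(x) = x**2 + 3; substituting u = h(x) collapses the integral.
Check: d/dx[log(x**2 + 3)] = 2*x/(x**2 + 3) = f(x).

An antiderivative is F(x) = log(x**2 + 3).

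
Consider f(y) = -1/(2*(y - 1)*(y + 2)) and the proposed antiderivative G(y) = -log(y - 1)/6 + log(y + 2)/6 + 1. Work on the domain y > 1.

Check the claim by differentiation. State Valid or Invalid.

d/dy[G] = -1/(2*y**2 + 2*y - 4)
This equals f(y) exactly, so the claim holds.

Valid - differentiating G returns exactly f.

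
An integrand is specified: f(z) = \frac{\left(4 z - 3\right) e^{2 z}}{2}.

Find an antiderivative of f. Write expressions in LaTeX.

Recognize the product-rule pattern: f = u'v + uv' with u = z - \frac{5}{4}, v = e^{2 z}, so integration by parts undoes it.
Check: d/dz[\frac{\left(4 z - 5\right) e^{2 z}}{4}] = 2 z e^{2 z} - \frac{3 e^{2 z}}{2}, which equals f(z).

An antiderivative is F(z) = \frac{\left(4 z - 5\right) e^{2 z}}{4}.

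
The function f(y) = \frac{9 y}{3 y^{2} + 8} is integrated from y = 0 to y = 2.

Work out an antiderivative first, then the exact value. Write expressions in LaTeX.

Antiderivative: F(y) = \frac{3 \log{\left(\frac{3 y^{2}}{2} + 4 \right)}}{2}; value = - \frac{3 \log{\left(4 \right)}}{2} + \frac{3 \log{\left(10 \right)}}{2}

f matches the chain-rule pattern g'(h)*h' with inner function h(y) = \frac{3 y^{2}}{2} + 4; substituting u = h(y) collapses the integral.
F(y) = \frac{3 \log{\left(\frac{3 y^{2}}{2} + 4 \right)}}{2} is an antiderivative of f.
Check: d/dy[\frac{3 \log{\left(\frac{3 y^{2}}{2} + 4 \right)}}{2}] = \frac{9 y}{3 y^{2} + 8} = f(y).
F(2) = \frac{3 \log{\left(10 \right)}}{2}; F(0) = \frac{3 \log{\left(4 \right)}}{2}.
Integral = F(2) - F(0) = - \frac{3 \log{\left(4 \right)}}{2} + \frac{3 \log{\left(10 \right)}}{2}.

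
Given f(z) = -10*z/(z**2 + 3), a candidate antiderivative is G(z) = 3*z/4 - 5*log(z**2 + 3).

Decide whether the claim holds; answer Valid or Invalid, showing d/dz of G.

Invalid: d/dz[G] - f = 3/4, which is not 0.

d/dz[G] = (3*z**2 - 40*z + 9)/(4*z**2 + 12)
d/dz[G] - f(z) = 3/4 != 0.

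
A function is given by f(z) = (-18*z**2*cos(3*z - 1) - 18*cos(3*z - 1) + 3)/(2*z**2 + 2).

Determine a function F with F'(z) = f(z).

An antiderivative is F(z) = 3*(-2*sin(3*z - 1) + atan(z))/2.

Since d/dz undoes antidifferentiation here, F'(z) = f(z) is required of F(z).
Check: d/dz[3*(-2*sin(3*z - 1) + atan(z))/2] = (-18*z**2*cos(3*z - 1) - 18*cos(3*z - 1) + 3)/(2*z**2 + 2) = f(z).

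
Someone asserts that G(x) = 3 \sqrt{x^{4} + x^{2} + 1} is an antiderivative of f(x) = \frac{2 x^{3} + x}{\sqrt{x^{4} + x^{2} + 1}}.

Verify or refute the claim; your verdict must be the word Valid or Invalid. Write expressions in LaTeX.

d/dx[G] = \frac{6 x^{3} + 3 x}{\sqrt{x^{4} + x^{2} + 1}}
d/dx[G] - f(x) = \frac{4 x^{3} + 2 x}{\sqrt{x^{4} + x^{2} + 1}} != 0.

Invalid: d/dx[G] - f = \frac{4 x^{3} + 2 x}{\sqrt{x^{4} + x^{2} + 1}}, which is not 0.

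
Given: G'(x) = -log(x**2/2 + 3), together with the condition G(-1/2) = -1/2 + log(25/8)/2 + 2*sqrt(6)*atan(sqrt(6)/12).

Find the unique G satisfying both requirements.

G(x) = -x*log(x**2/2 + 3) + 2*x - 2*sqrt(6)*atan(sqrt(6)*x/6) + 1/2

Since d/dx undoes antidifferentiation here, G(x) must give back the stated G'(x).
A general antiderivative is -x*log(x**2/2 + 3) + 2*x - 2*sqrt(6)*atan(sqrt(6)*x/6) + C.
The condition gives C = -1/2 + log(25/8)/2 + 2*sqrt(6)*atan(sqrt(6)/12) - (-1 + log(25/8)/2 + 2*sqrt(6)*atan(sqrt(6)/12)) = 1/2.
So G(x) = -x*log(x**2/2 + 3) + 2*x - 2*sqrt(6)*atan(sqrt(6)*x/6) + 1/2.
Check: d/dx[-x*log(x**2/2 + 3) + 2*x - 2*sqrt(6)*atan(sqrt(6)*x/6) + 1/2] = -log(x**2/2 + 3) = G'(x).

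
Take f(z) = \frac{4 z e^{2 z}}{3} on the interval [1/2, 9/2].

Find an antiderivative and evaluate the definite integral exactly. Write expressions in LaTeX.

Antiderivative: F(z) = \frac{2 z e^{2 z}}{3} - \frac{e^{2 z}}{3}; value = \frac{8 e^{9}}{3}

f has the shape u'v + uv' for u = \frac{2 z}{3} - \frac{1}{3} and v = e^{2 z} — it is the derivative of the product u*v.
F(z) = \frac{2 z e^{2 z}}{3} - \frac{e^{2 z}}{3} is an antiderivative of f.
Check: d/dz[\frac{2 z e^{2 z}}{3} - \frac{e^{2 z}}{3}] = \frac{4 z e^{2 z}}{3} = f(z).
F(9/2) = \frac{8 e^{9}}{3}; F(1/2) = 0.
Integral = F(9/2) - F(1/2) = \frac{8 e^{9}}{3}.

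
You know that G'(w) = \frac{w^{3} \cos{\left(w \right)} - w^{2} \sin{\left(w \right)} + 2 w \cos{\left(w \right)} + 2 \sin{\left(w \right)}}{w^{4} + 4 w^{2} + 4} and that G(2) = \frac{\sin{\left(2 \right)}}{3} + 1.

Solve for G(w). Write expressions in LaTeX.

Recover the given G'(w) by differentiating a candidate G(w); any mismatch rules it out.
A general antiderivative is \frac{w \sin{\left(w \right)}}{w^{2} + 2} + C.
The condition gives C = \frac{\sin{\left(2 \right)}}{3} + 1 - (\frac{\sin{\left(2 \right)}}{3}) = 1.
So G(w) = \frac{w \sin{\left(w \right)}}{w^{2} + 2} + 1.
Check: d/dw[\frac{w \sin{\left(w \right)}}{w^{2} + 2} + 1] = \frac{w^{3} \cos{\left(w \right)} - w^{2} \sin{\left(w \right)} + 2 w \cos{\left(w \right)} + 2 \sin{\left(w \right)}}{w^{4} + 4 w^{2} + 4} = G'(w).

G(w) = \frac{w \sin{\left(w \right)}}{w^{2} + 2} + 1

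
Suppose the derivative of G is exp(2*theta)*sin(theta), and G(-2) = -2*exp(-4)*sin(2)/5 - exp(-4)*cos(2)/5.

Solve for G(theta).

The proposed G(theta) is checked by its d/dtheta: the result must match the given G'(theta).
A general antiderivative is 2*exp(2*theta)*sin(theta)/5 - exp(2*theta)*cos(theta)/5 + C.
The condition gives C = -2*exp(-4)*sin(2)/5 - exp(-4)*cos(2)/5 - (-2*exp(-4)*sin(2)/5 - exp(-4)*cos(2)/5) = 0.
So G(theta) = 2*exp(2*theta)*sin(theta)/5 - exp(2*theta)*cos(theta)/5.
Check: d/dtheta[2*exp(2*theta)*sin(theta)/5 - exp(2*theta)*cos(theta)/5] = exp(2*theta)*sin(theta) = G'(theta).

G(theta) = 2*exp(2*theta)*sin(theta)/5 - exp(2*theta)*cos(theta)/5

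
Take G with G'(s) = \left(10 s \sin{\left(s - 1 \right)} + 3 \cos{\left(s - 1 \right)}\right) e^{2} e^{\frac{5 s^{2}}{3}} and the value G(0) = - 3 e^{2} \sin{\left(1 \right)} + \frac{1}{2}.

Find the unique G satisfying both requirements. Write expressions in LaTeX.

G(s) = 3 e^{2} e^{\frac{5 s^{2}}{3}} \sin{\left(s - 1 \right)} + \frac{1}{2}

Recognize the product-rule pattern: G'(s) = u'v + uv' with u = 3 e^{\frac{5 s^{2}}{3} + 2}, v = \sin{\left(s - 1 \right)}, so integration by parts undoes it.
A general antiderivative is 3 e^{\frac{5 s^{2}}{3} + 2} \sin{\left(s - 1 \right)} + C.
The condition gives C = - 3 e^{2} \sin{\left(1 \right)} + \frac{1}{2} - (- 3 e^{2} \sin{\left(1 \right)}) = \frac{1}{2}.
So G(s) = 3 e^{2} e^{\frac{5 s^{2}}{3}} \sin{\left(s - 1 \right)} + \frac{1}{2}.
Check: d/ds[3 e^{2} e^{\frac{5 s^{2}}{3}} \sin{\left(s - 1 \right)} + \frac{1}{2}] = 10 s e^{2} e^{\frac{5 s^{2}}{3}} \sin{\left(s - 1 \right)} + 3 e^{2} e^{\frac{5 s^{2}}{3}} \cos{\left(s - 1 \right)}, which equals G'(s).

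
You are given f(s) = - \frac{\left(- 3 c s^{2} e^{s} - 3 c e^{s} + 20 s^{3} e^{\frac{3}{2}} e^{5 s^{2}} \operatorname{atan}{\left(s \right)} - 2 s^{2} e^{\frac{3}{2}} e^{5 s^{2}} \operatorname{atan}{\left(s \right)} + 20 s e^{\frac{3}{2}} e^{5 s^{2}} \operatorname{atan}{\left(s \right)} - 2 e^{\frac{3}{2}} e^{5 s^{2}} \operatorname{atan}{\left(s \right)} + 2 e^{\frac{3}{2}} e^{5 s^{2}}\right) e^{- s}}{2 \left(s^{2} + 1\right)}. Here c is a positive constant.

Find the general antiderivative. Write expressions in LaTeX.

Whatever form F(s) takes, F'(s) = f(s) is non-negotiable.
Check: d/ds[\frac{3 c s}{2} - e^{\frac{3}{2}} e^{- s} e^{5 s^{2}} \operatorname{atan}{\left(s \right)}] = \frac{3 c s^{2} e^{s} + 3 c e^{s} - 20 s^{3} e^{\frac{3}{2}} e^{5 s^{2}} \operatorname{atan}{\left(s \right)} + 2 s^{2} e^{\frac{3}{2}} e^{5 s^{2}} \operatorname{atan}{\left(s \right)} - 20 s e^{\frac{3}{2}} e^{5 s^{2}} \operatorname{atan}{\left(s \right)} + 2 e^{\frac{3}{2}} e^{5 s^{2}} \operatorname{atan}{\left(s \right)} - 2 e^{\frac{3}{2}} e^{5 s^{2}}}{2 s^{2} e^{s} + 2 e^{s}}, which equals f(s).

F(s) = \frac{3 c s}{2} - e^{\frac{3}{2}} e^{- s} e^{5 s^{2}} \operatorname{atan}{\left(s \right)} + C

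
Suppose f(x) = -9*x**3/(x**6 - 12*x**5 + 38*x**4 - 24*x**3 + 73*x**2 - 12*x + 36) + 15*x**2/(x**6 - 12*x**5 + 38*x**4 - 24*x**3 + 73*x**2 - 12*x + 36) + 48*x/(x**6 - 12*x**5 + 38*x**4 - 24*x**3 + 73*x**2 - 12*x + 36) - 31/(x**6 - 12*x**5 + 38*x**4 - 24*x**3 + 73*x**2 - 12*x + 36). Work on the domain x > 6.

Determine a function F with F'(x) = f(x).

The integrand splits into summands that can be handled one at a time.
Check: d/dx[-3*(-3*x/2 - 4/3)/((x - 6)*(x**2 + 1))] = (-9*x**3 + 15*x**2 + 48*x - 31)/(x**6 - 12*x**5 + 38*x**4 - 24*x**3 + 73*x**2 - 12*x + 36), which equals f(x).

An antiderivative is F(x) = -3*(-3*x/2 - 4/3)/((x - 6)*(x**2 + 1)).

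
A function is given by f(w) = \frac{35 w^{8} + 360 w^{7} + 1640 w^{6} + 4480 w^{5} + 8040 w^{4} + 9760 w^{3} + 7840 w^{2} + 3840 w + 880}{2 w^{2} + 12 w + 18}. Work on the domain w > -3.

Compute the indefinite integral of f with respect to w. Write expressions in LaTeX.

Recognize the product-rule pattern: f = u'v + uv' with u = \frac{5}{2 \left(w + 3\right)}, v = \left(- w^{2} - 2 w - 2\right)^{4}, so integration by parts undoes it.
Check: d/dw[\frac{5 \left(w^{2} + 2 w + 2\right)^{4}}{2 \left(w + 3\right)}] = \frac{35 w^{8} + 360 w^{7} + 1640 w^{6} + 4480 w^{5} + 8040 w^{4} + 9760 w^{3} + 7840 w^{2} + 3840 w + 880}{2 w^{2} + 12 w + 18} = f(w).

F(w) = \frac{5 \left(w^{2} + 2 w + 2\right)^{4}}{2 \left(w + 3\right)} + C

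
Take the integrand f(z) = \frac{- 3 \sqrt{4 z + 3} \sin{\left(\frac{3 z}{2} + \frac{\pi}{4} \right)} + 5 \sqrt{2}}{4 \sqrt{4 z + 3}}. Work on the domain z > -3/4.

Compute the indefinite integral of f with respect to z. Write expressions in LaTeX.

F(z) = \frac{5 \sqrt{2 z + \frac{3}{2}}}{4} + \frac{\cos{\left(\frac{3 z}{2} + \frac{\pi}{4} \right)}}{2} + C

Recover f(z) by differentiating a candidate F(z); any mismatch rules it out.
Check: d/dz[\frac{5 \sqrt{2 z + \frac{3}{2}}}{4} + \frac{\cos{\left(\frac{3 z}{2} + \frac{\pi}{4} \right)}}{2}] = \frac{- 3 \sqrt{4 z + 3} \sin{\left(\frac{3 z}{2} + \frac{\pi}{4} \right)} + 5 \sqrt{2}}{4 \sqrt{4 z + 3}} = f(z).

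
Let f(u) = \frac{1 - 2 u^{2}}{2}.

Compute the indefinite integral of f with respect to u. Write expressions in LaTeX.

Any candidate F(u) must reproduce f(u) exactly when differentiated.
Check: d/du[- \frac{u^{3}}{3} + \frac{u}{2}] = \frac{1}{2} - u^{2}, which equals f(u).

F(u) = - \frac{u^{3}}{3} + \frac{u}{2} + C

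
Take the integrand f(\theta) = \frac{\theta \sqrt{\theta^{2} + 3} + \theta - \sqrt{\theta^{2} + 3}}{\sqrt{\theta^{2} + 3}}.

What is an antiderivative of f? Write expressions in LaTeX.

An antiderivative is F(\theta) = \frac{\theta^{2} - 2 \theta + 2 \sqrt{\theta^{2} + 3}}{2}.

For F(\theta) to be correct the identity F'(\theta) - f(\theta) = 0 must hold.
Check: d/d\theta[\frac{\theta^{2} - 2 \theta + 2 \sqrt{\theta^{2} + 3}}{2}] = \frac{\theta \sqrt{\theta^{2} + 3} + \theta - \sqrt{\theta^{2} + 3}}{\sqrt{\theta^{2} + 3}} = f(\theta).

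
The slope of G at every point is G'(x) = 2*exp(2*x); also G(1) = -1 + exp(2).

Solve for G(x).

A candidate passes only if d/dx[G] lands on the given G'(x) exactly.
A general antiderivative is exp(2*x) + C.
The condition gives C = -1 + exp(2) - (exp(2)) = -1.
So G(x) = exp(2*x) - 1.
Check: d/dx[exp(2*x) - 1] = 2*exp(2*x) = G'(x).

G(x) = exp(2*x) - 1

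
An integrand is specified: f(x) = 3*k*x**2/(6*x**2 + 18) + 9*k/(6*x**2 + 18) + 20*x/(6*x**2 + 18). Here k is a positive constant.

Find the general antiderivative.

F(x) = k*x/2 + 5*log(x**2 + 3)/3 + C

The integrand splits into summands that can be handled one at a time.
Check: d/dx[k*x/2 + 5*log(x**2 + 3)/3] = (3*k*x**2 + 9*k + 20*x)/(6*x**2 + 18), which equals f(x).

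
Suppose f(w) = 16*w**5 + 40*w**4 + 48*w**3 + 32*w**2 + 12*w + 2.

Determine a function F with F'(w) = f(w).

An antiderivative is F(w) = 8*w**6/3 + 8*w**5 + 12*w**4 + 32*w**3/3 + 6*w**2 + 2*w.

f matches the chain-rule pattern g'(h)*h' with inner function h(w) = -2*w**2 - 2*w - 1; substituting u = h(w) collapses the integral.
Check: d/dw[8*w**6/3 + 8*w**5 + 12*w**4 + 32*w**3/3 + 6*w**2 + 2*w] = 16*w**5 + 40*w**4 + 48*w**3 + 32*w**2 + 12*w + 2 = f(w).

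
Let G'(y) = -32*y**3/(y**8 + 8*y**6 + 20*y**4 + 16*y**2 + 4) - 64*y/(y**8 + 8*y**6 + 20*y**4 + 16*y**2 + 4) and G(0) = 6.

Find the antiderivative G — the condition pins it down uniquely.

G(y) = 2*(y**4 + 4*y**2 + 6)/(y**4 + 4*y**2 + 2)

G'(y) matches the chain-rule pattern g'(h)*h' with inner function h(y) = y**4/2 + 2*y**2 + 1; substituting u = h(y) collapses the integral.
A general antiderivative is 4/(y**4/2 + 2*y**2 + 1) + C.
The condition gives C = 6 - (4) = 2.
So G(y) = 2*(y**4 + 4*y**2 + 6)/(y**4 + 4*y**2 + 2).
Check: d/dy[2*(y**4 + 4*y**2 + 6)/(y**4 + 4*y**2 + 2)] = (-32*y**3 - 64*y)/(y**8 + 8*y**6 + 20*y**4 + 16*y**2 + 4), which equals G'(y).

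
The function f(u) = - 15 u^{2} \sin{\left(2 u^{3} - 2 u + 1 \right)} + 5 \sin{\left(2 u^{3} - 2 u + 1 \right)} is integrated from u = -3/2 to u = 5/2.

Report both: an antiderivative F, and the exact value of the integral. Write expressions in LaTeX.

f matches the chain-rule pattern g'(h)*h' with inner function h(u) = 2 u^{3} - 2 u + 1; substituting w = h(u) collapses the integral.
F(u) = \frac{5 \cos{\left(2 u^{3} - 2 u + 1 \right)}}{2} is an antiderivative of f.
Check: d/du[\frac{5 \cos{\left(2 u^{3} - 2 u + 1 \right)}}{2}] = - 15 u^{2} \sin{\left(2 u^{3} - 2 u + 1 \right)} + 5 \sin{\left(2 u^{3} - 2 u + 1 \right)} = f(u).
F(5/2) = \frac{5 \cos{\left(\frac{109}{4} \right)}}{2}; F(-3/2) = \frac{5 \cos{\left(\frac{11}{4} \right)}}{2}.
Integral = F(5/2) - F(-3/2) = \frac{5 \cos{\left(\frac{109}{4} \right)}}{2} - \frac{5 \cos{\left(\frac{11}{4} \right)}}{2}.

Antiderivative: F(u) = \frac{5 \cos{\left(2 u^{3} - 2 u + 1 \right)}}{2}; value = \frac{5 \cos{\left(\frac{109}{4} \right)}}{2} - \frac{5 \cos{\left(\frac{11}{4} \right)}}{2}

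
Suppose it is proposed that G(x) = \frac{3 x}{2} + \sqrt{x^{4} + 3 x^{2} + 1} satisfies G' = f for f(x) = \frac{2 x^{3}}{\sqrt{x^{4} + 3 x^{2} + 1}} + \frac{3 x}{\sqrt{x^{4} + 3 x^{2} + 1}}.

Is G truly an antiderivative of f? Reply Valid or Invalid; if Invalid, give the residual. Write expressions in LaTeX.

d/dx[G] = \frac{4 x^{3} + 6 x + 3 \sqrt{x^{4} + 3 x^{2} + 1}}{2 \sqrt{x^{4} + 3 x^{2} + 1}}
d/dx[G] - f(x) = \frac{3}{2} != 0.

Invalid: d/dx[G] - f = \frac{3}{2}, which is not 0.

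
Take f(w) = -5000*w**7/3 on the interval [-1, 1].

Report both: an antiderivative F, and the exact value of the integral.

Antiderivative: F(w) = -625*w**8/3; value = 0

Differentiate the proposed F(w) back; it has to land on f(w) exactly.
F(w) = -625*w**8/3 is an antiderivative of f.
Check: d/dw[-625*w**8/3] = -5000*w**7/3 = f(w).
F(1) = -625/3; F(-1) = -625/3.
Integral = F(1) - F(-1) = 0.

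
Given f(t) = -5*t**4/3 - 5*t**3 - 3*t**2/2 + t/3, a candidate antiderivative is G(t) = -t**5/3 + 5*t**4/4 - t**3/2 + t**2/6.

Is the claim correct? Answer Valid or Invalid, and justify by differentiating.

d/dt[G] = -5*t**4/3 + 5*t**3 - 3*t**2/2 + t/3
d/dt[G] - f(t) = 10*t**3 != 0.

Invalid: d/dt[G] - f = 10*t**3, which is not 0.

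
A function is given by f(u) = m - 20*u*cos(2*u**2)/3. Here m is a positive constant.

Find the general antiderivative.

F(u) = m*u - 5*sin(2*u**2)/3 + C

Since d/du undoes antidifferentiation here, F'(u) = f(u) is required of F(u).
Check: d/du[m*u - 5*sin(2*u**2)/3] = m - 20*u*cos(2*u**2)/3 = f(u).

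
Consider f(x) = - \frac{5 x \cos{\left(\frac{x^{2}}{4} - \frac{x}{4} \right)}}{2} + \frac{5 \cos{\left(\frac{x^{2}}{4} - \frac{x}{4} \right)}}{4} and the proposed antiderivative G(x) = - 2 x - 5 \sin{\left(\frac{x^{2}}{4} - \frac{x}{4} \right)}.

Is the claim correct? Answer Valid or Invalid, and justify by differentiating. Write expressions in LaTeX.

Invalid: d/dx[G] - f = -2, which is not 0.

d/dx[G] = - \frac{5 x \cos{\left(\frac{x^{2}}{4} - \frac{x}{4} \right)}}{2} + \frac{5 \cos{\left(\frac{x^{2}}{4} - \frac{x}{4} \right)}}{4} - 2
d/dx[G] - f(x) = -2 != 0.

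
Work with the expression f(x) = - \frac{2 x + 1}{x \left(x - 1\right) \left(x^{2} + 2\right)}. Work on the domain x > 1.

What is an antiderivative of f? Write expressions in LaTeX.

Factor the denominator (x \left(x - 1\right) \left(x^{2} + 2\right)) and decompose: f = \frac{x + 2}{2 \left(x^{2} + 2\right)} - \frac{1}{x - 1} + \frac{1}{2 x}; each piece integrates to a log, atan, or power term.
Check: d/dx[\frac{\log{\left(x \right)}}{2} - \log{\left(x - 1 \right)} + \frac{\log{\left(x^{2} + 2 \right)}}{4} + \frac{\sqrt{2} \operatorname{atan}{\left(\frac{\sqrt{2} x}{2} \right)}}{2}] = \frac{- 2 x - 1}{x^{4} - x^{3} + 2 x^{2} - 2 x}, which equals f(x).

An antiderivative is F(x) = \frac{\log{\left(x \right)}}{2} - \log{\left(x - 1 \right)} + \frac{\log{\left(x^{2} + 2 \right)}}{4} + \frac{\sqrt{2} \operatorname{atan}{\left(\frac{\sqrt{2} x}{2} \right)}}{2}.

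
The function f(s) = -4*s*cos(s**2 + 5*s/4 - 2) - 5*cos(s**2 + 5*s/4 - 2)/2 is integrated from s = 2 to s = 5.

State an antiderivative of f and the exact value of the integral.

Antiderivative: F(s) = -2*sin(s**2 + 5*s/4 - 2); value = 2*sin(9/2) - 2*sin(117/4)

The substitution u = s**2 + 5*s/4 - 2 works: f is exactly (dF/du)*(du/ds) for that inner function.
F(s) = -2*sin(s**2 + 5*s/4 - 2) is an antiderivative of f.
Check: d/ds[-2*sin(s**2 + 5*s/4 - 2)] = -4*s*cos(s**2 + 5*s/4 - 2) - 5*cos(s**2 + 5*s/4 - 2)/2 = f(s).
F(5) = -2*sin(117/4); F(2) = -2*sin(9/2).
Integral = F(5) - F(2) = 2*sin(9/2) - 2*sin(117/4).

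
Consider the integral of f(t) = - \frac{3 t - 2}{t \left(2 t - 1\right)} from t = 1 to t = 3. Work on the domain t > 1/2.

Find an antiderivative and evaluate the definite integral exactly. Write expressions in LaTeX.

Factor the denominator (t \left(2 t - 1\right)) and decompose: f = \frac{1}{2 t - 1} - \frac{2}{t}; each piece integrates to a log, atan, or power term.
F(t) = - 2 \log{\left(t \right)} + \frac{\log{\left(t - \frac{1}{2} \right)}}{2} is an antiderivative of f.
Check: d/dt[- 2 \log{\left(t \right)} + \frac{\log{\left(t - \frac{1}{2} \right)}}{2}] = \frac{2 - 3 t}{2 t^{2} - t}, which equals f(t).
F(3) = - 2 \log{\left(3 \right)} + \frac{\log{\left(\frac{5}{2} \right)}}{2}; F(1) = - \frac{\log{\left(2 \right)}}{2}.
Integral = F(3) - F(1) = - 2 \log{\left(3 \right)} + \frac{\log{\left(2 \right)}}{2} + \frac{\log{\left(\frac{5}{2} \right)}}{2}.

Antiderivative: F(t) = - 2 \log{\left(t \right)} + \frac{\log{\left(t - \frac{1}{2} \right)}}{2}; value = - 2 \log{\left(3 \right)} + \frac{\log{\left(2 \right)}}{2} + \frac{\log{\left(\frac{5}{2} \right)}}{2}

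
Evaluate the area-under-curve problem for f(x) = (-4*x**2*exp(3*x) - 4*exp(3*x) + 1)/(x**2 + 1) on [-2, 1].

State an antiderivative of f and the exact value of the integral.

Antiderivative: F(x) = (-4*exp(3*x) + 3*atan(x))/3; value = -4*exp(3)/3 + 4*exp(-6)/3 + pi/4 + atan(2)

A candidate is checked by its d/dx: the result must match f(x).
F(x) = (-4*exp(3*x) + 3*atan(x))/3 is an antiderivative of f.
Check: d/dx[(-4*exp(3*x) + 3*atan(x))/3] = (-4*x**2*exp(3*x) - 4*exp(3*x) + 1)/(x**2 + 1) = f(x).
F(1) = -4*exp(3)/3 + pi/4; F(-2) = -atan(2) - 4*exp(-6)/3.
Integral = F(1) - F(-2) = -4*exp(3)/3 + 4*exp(-6)/3 + pi/4 + atan(2).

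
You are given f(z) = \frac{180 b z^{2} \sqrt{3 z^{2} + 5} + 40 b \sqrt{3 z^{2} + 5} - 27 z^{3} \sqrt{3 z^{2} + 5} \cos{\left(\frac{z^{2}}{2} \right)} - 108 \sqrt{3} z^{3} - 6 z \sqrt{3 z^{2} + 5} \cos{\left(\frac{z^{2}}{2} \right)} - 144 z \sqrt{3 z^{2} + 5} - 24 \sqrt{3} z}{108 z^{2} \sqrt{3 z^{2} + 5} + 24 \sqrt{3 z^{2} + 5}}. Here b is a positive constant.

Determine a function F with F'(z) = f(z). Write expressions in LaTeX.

An antiderivative is F(z) = \frac{\sqrt{3} \left(20 \sqrt{3} b z - 12 \sqrt{3 z^{2} + 5} - 8 \sqrt{3} \log{\left(3 z^{2} + \frac{2}{3} \right)} - 3 \sqrt{3} \sin{\left(\frac{z^{2}}{2} \right)}\right)}{36}.

For F(z) to be correct the identity F'(z) - f(z) = 0 must hold.
Check: d/dz[\frac{\sqrt{3} \left(20 \sqrt{3} b z - 12 \sqrt{3 z^{2} + 5} - 8 \sqrt{3} \log{\left(3 z^{2} + \frac{2}{3} \right)} - 3 \sqrt{3} \sin{\left(\frac{z^{2}}{2} \right)}\right)}{36}] = \frac{180 b z^{2} \sqrt{3 z^{2} + 5} + 40 b \sqrt{3 z^{2} + 5} - 27 z^{3} \sqrt{3 z^{2} + 5} \cos{\left(\frac{z^{2}}{2} \right)} - 108 \sqrt{3} z^{3} - 6 z \sqrt{3 z^{2} + 5} \cos{\left(\frac{z^{2}}{2} \right)} - 144 z \sqrt{3 z^{2} + 5} - 24 \sqrt{3} z}{108 z^{2} \sqrt{3 z^{2} + 5} + 24 \sqrt{3 z^{2} + 5}} = f(z).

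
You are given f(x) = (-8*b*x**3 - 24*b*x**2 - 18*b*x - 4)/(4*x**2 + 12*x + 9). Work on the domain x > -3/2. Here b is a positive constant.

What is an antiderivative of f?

Differentiate the proposed F(x) back; it has to land on f(x) exactly.
Check: d/dx[-(2*b*x**3 + 3*b*x**2 - 2)/(2*x + 3)] = (-8*b*x**3 - 24*b*x**2 - 18*b*x - 4)/(4*x**2 + 12*x + 9) = f(x).

An antiderivative is F(x) = -(2*b*x**3 + 3*b*x**2 - 2)/(2*x + 3).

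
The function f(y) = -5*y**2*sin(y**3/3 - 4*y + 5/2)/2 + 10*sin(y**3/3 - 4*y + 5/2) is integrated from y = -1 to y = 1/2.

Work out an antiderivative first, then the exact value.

Antiderivative: F(y) = 5*cos(y**3/3 - 4*y + 5/2)/2; value = -5*cos(37/6)/2 + 5*cos(13/24)/2

The substitution u = y**3/3 - 4*y + 5/2 works: f is exactly (dF/du)*(du/dy) for that inner function.
F(y) = 5*cos(y**3/3 - 4*y + 5/2)/2 is an antiderivative of f.
Check: d/dy[5*cos(y**3/3 - 4*y + 5/2)/2] = -5*y**2*sin(y**3/3 - 4*y + 5/2)/2 + 10*sin(y**3/3 - 4*y + 5/2) = f(y).
F(1/2) = 5*cos(13/24)/2; F(-1) = 5*cos(37/6)/2.
Integral = F(1/2) - F(-1) = -5*cos(37/6)/2 + 5*cos(13/24)/2.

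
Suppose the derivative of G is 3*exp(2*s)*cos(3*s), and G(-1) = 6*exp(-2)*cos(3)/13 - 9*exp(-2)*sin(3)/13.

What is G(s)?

For G(s) to be correct, d/ds[G] must agree with the stated G'(s) identically.
A general antiderivative is 9*exp(2*s)*sin(3*s)/13 + 6*exp(2*s)*cos(3*s)/13 + C.
The condition gives C = 6*exp(-2)*cos(3)/13 - 9*exp(-2)*sin(3)/13 - (6*exp(-2)*cos(3)/13 - 9*exp(-2)*sin(3)/13) = 0.
So G(s) = 3*(3*sin(3*s) + 2*cos(3*s))*exp(2*s)/13.
Check: d/ds[3*(3*sin(3*s) + 2*cos(3*s))*exp(2*s)/13] = 3*exp(2*s)*cos(3*s) = G'(s).

G(s) = 3*(3*sin(3*s) + 2*cos(3*s))*exp(2*s)/13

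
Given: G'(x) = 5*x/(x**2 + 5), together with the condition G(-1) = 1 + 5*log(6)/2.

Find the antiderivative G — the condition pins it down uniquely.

G'(x) matches the chain-rule pattern g'(h)*h' with inner function h(x) = x**2 + 5; substituting u = h(x) collapses the integral.
A general antiderivative is 5*log(x**2 + 5)/2 + C.
The condition gives C = 1 + 5*log(6)/2 - (5*log(6)/2) = 1.
So G(x) = (5*log(x**2 + 5) + 2)/2.
Check: d/dx[(5*log(x**2 + 5) + 2)/2] = 5*x/(x**2 + 5) = G'(x).

G(x) = (5*log(x**2 + 5) + 2)/2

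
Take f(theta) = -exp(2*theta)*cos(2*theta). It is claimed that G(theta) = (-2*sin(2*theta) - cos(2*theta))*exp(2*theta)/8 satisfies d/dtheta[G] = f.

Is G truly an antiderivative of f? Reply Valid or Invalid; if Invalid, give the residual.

d/dtheta[G] = -exp(2*theta)*sin(2*theta)/4 - 3*exp(2*theta)*cos(2*theta)/4
d/dtheta[G] - f(theta) = -exp(2*theta)*sin(2*theta)/4 + exp(2*theta)*cos(2*theta)/4 != 0.

Invalid: d/dtheta[G] - f = -exp(2*theta)*sin(2*theta)/4 + exp(2*theta)*cos(2*theta)/4, which is not 0.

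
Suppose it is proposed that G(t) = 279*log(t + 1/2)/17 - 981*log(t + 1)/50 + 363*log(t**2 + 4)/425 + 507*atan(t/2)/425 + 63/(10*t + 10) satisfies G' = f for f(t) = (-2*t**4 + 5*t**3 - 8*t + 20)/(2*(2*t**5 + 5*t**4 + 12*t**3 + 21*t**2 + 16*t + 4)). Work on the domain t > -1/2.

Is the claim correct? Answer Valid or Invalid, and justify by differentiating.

d/dt[G] = (-6*t**4 + 15*t**3 - 24*t + 60)/(4*t**5 + 10*t**4 + 24*t**3 + 42*t**2 + 32*t + 8)
d/dt[G] - f(t) = (-2*t**4 + 5*t**3 - 8*t + 20)/(2*t**5 + 5*t**4 + 12*t**3 + 21*t**2 + 16*t + 4) != 0.

Invalid: d/dt[G] - f = (-2*t**4 + 5*t**3 - 8*t + 20)/(2*t**5 + 5*t**4 + 12*t**3 + 21*t**2 + 16*t + 4), which is not 0.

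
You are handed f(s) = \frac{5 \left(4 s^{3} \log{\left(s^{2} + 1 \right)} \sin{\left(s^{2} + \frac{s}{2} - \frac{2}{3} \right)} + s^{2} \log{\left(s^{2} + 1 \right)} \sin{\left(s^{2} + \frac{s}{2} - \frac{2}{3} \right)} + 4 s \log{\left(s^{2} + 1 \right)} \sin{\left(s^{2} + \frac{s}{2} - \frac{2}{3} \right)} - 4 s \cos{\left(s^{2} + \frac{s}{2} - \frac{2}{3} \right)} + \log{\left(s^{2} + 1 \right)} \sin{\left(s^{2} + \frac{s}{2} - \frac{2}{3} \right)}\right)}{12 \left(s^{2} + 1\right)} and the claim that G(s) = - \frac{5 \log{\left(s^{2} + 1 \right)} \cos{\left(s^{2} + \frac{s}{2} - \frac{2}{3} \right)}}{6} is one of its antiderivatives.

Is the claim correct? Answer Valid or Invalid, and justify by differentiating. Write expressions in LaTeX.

d/ds[G] = \frac{20 s^{3} \log{\left(s^{2} + 1 \right)} \sin{\left(s^{2} + \frac{s}{2} - \frac{2}{3} \right)} + 5 s^{2} \log{\left(s^{2} + 1 \right)} \sin{\left(s^{2} + \frac{s}{2} - \frac{2}{3} \right)} + 20 s \log{\left(s^{2} + 1 \right)} \sin{\left(s^{2} + \frac{s}{2} - \frac{2}{3} \right)} - 20 s \cos{\left(s^{2} + \frac{s}{2} - \frac{2}{3} \right)} + 5 \log{\left(s^{2} + 1 \right)} \sin{\left(s^{2} + \frac{s}{2} - \frac{2}{3} \right)}}{12 s^{2} + 12}
This equals f(s) exactly, so the claim holds.

Valid - the claim checks out under differentiation.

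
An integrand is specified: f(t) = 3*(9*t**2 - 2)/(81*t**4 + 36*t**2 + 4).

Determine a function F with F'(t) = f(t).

An antiderivative is F(t) = -t/(2*(3*t**2/2 + 1/3)).

Recognize the product-rule pattern: f = u'v + uv' with u = -t/2, v = 1/(3*t**2/2 + 1/3), so integration by parts undoes it.
Check: d/dt[-t/(2*(3*t**2/2 + 1/3))] = (27*t**2 - 6)/(81*t**4 + 36*t**2 + 4), which equals f(t).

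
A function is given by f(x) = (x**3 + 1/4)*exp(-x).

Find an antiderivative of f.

f has the shape u'v + uv' for u = -x**3 - 3*x**2 - 6*x - 25/4 and v = exp(-x) — it is the derivative of the product u*v.
Check: d/dx[(-4*x**3 - 12*x**2 - 24*x - 25)*exp(-x)/4] = (4*x**3 + 1)*exp(-x)/4, which equals f(x).

An antiderivative is F(x) = (-4*x**3 - 12*x**2 - 24*x - 25)*exp(-x)/4.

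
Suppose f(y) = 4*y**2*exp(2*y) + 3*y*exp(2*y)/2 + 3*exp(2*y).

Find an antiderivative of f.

Recognize the product-rule pattern: f = u'v + uv' with u = 2*y**2 - 5*y/4 + 17/8, v = exp(2*y), so integration by parts undoes it.
Check: d/dy[(16*y**2 - 10*y + 17)*exp(2*y)/8] = 4*y**2*exp(2*y) + 3*y*exp(2*y)/2 + 3*exp(2*y) = f(y).

An antiderivative is F(y) = (16*y**2 - 10*y + 17)*exp(2*y)/8.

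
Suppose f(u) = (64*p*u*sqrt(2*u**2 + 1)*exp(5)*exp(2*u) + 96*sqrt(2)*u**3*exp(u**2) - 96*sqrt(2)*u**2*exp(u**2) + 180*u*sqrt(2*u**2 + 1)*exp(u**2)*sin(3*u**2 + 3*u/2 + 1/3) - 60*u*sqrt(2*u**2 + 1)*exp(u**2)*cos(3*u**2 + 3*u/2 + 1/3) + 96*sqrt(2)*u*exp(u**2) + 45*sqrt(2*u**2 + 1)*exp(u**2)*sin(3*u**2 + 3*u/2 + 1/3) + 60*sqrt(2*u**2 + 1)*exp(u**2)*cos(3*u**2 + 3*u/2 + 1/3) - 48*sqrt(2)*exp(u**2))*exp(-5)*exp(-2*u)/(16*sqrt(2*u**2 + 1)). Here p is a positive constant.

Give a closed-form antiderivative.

An antiderivative is F(u) = 2*p*u**2 + 3*sqrt(4*u**2 + 2)*exp(-5)*exp(-2*u)*exp(u**2)/2 - 15*exp(-5)*exp(-2*u)*exp(u**2)*cos(3*u**2 + 3*u/2 + 1/3)/8.

Recover f(u) by differentiating a candidate F(u); any mismatch rules it out.
Check: d/du[2*p*u**2 + 3*sqrt(4*u**2 + 2)*exp(-5)*exp(-2*u)*exp(u**2)/2 - 15*exp(-5)*exp(-2*u)*exp(u**2)*cos(3*u**2 + 3*u/2 + 1/3)/8] = (64*p*u*sqrt(2*u**2 + 1)*exp(5)*exp(2*u) + 96*sqrt(2)*u**3*exp(u**2) - 96*sqrt(2)*u**2*exp(u**2) + 180*u*sqrt(2*u**2 + 1)*exp(u**2)*sin(3*u**2 + 3*u/2 + 1/3) - 60*u*sqrt(2*u**2 + 1)*exp(u**2)*cos(3*u**2 + 3*u/2 + 1/3) + 96*sqrt(2)*u*exp(u**2) + 45*sqrt(2*u**2 + 1)*exp(u**2)*sin(3*u**2 + 3*u/2 + 1/3) + 60*sqrt(2*u**2 + 1)*exp(u**2)*cos(3*u**2 + 3*u/2 + 1/3) - 48*sqrt(2)*exp(u**2))*exp(-5)*exp(-2*u)/(16*sqrt(2*u**2 + 1)) = f(u).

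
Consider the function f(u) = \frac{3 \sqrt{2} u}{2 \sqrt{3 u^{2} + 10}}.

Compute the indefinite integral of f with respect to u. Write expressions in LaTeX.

F(u) = \frac{\sqrt{2} \sqrt{3 u^{2} + 10}}{2} + C

f matches the chain-rule pattern g'(h)*h' with inner function h(u) = \frac{3 u^{2}}{2} + 5; substituting w = h(u) collapses the integral.
Check: d/du[\frac{\sqrt{2} \sqrt{3 u^{2} + 10}}{2}] = \frac{3 \sqrt{2} u}{2 \sqrt{3 u^{2} + 10}} = f(u).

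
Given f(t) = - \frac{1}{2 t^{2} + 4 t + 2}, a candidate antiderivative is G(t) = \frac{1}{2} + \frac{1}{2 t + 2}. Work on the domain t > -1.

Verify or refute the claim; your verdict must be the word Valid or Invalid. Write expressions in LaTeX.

d/dt[G] = - \frac{1}{2 t^{2} + 4 t + 2}
This equals f(t) exactly, so the claim holds.

Valid: G'(t) = f(t).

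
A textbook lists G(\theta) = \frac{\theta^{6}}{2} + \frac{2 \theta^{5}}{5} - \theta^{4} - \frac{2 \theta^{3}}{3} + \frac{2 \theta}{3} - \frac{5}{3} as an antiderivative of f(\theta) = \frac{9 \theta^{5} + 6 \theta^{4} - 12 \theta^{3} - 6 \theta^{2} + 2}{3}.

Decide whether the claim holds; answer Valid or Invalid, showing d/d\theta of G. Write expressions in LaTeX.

d/d\theta[G] = 3 \theta^{5} + 2 \theta^{4} - 4 \theta^{3} - 2 \theta^{2} + \frac{2}{3}
This equals f(\theta) exactly, so the claim holds.

Valid. The derivative of G reproduces f.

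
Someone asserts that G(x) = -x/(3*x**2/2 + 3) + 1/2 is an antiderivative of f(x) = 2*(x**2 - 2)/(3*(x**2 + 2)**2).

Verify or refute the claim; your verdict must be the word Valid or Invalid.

Valid - the claim checks out under differentiation.

d/dx[G] = (2*x**2 - 4)/(3*x**4 + 12*x**2 + 12)
This equals f(x) exactly, so the claim holds.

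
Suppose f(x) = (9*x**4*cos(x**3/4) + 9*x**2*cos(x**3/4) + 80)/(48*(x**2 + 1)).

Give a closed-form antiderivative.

An antiderivative is F(x) = sin(x**3/4)/4 + 5*atan(x)/3.

A candidate is checked by its d/dx: the result must match f(x).
Check: d/dx[sin(x**3/4)/4 + 5*atan(x)/3] = (9*x**4*cos(x**3/4) + 9*x**2*cos(x**3/4) + 80)/(48*x**2 + 48), which equals f(x).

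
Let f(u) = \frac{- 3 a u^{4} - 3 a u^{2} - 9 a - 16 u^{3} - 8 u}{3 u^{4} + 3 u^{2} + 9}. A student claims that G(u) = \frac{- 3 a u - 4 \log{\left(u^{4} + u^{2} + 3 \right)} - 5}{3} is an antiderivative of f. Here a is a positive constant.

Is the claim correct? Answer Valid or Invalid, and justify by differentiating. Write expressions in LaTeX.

Valid. The derivative of G reproduces f.

d/du[G] = \frac{- 3 a u^{4} - 3 a u^{2} - 9 a - 16 u^{3} - 8 u}{3 u^{4} + 3 u^{2} + 9}
This equals f(u) exactly, so the claim holds.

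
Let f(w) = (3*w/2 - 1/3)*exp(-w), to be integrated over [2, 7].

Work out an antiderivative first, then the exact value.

Antiderivative: F(w) = (-9*w - 7)*exp(-w)/6; value = -35*exp(-7)/3 + 25*exp(-2)/6

Recognize the product-rule pattern: f = u'v + uv' with u = -3*w/2 - 7/6, v = exp(-w), so integration by parts undoes it.
F(w) = (-9*w - 7)*exp(-w)/6 is an antiderivative of f.
Check: d/dw[(-9*w - 7)*exp(-w)/6] = (9*w - 2)*exp(-w)/6, which equals f(w).
F(7) = -35*exp(-7)/3; F(2) = -25*exp(-2)/6.
Integral = F(7) - F(2) = -35*exp(-7)/3 + 25*exp(-2)/6.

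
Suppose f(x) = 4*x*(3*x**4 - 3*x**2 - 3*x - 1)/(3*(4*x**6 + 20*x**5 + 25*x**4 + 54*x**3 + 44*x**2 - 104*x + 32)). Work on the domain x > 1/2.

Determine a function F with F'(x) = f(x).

An antiderivative is F(x) = (-391624*x*log(x - 1/2) - 3839076*x*log(x + 2) + 16900720*x*log(x + 4) + 687690*x*log(x**2 + 4) - 4978260*x*atan(x/2) + 195812*log(x - 1/2) + 1919538*log(x + 2) - 8450360*log(x + 4) - 343845*log(x**2 + 4) + 2489130*atan(x/2) + 149940)/(14045400*x - 7022700).

The denominator factors as 3*(x + 2)*(x + 4)*(2*x - 1)**2*(x**2 + 4); partial fractions split f into directly integrable pieces: (849*x - 6146)/(8670*(x**2 + 4)) - 97906/(1755675*(2*x - 1)) - 98/(2295*(2*x - 1)**2) + 1462/(1215*(x + 4)) - 41/(150*(x + 2)).
Check: d/dx[(-391624*x*log(x - 1/2) - 3839076*x*log(x + 2) + 16900720*x*log(x + 4) + 687690*x*log(x**2 + 4) - 4978260*x*atan(x/2) + 195812*log(x - 1/2) + 1919538*log(x + 2) - 8450360*log(x + 4) - 343845*log(x**2 + 4) + 2489130*atan(x/2) + 149940)/(14045400*x - 7022700)] = (12*x**5 - 12*x**3 - 12*x**2 - 4*x)/(12*x**6 + 60*x**5 + 75*x**4 + 162*x**3 + 132*x**2 - 312*x + 96), which equals f(x).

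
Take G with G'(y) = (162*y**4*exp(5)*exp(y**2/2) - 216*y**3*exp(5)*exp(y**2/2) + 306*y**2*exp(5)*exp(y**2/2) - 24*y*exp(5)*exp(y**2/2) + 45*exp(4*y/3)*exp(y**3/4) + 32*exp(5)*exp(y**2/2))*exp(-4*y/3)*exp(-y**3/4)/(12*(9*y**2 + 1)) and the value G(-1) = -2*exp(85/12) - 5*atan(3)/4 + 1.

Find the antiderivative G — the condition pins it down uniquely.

G(y) = (5*exp(-5)*exp(4*y/3)*exp(-y**2/2)*exp(y**3/4)*atan(3*y) + 4*exp(-5)*exp(4*y/3)*exp(-y**2/2)*exp(y**3/4) - 8)*exp(5)*exp(-4*y/3)*exp(y**2/2)*exp(-y**3/4)/4

Recover the given G'(y) by differentiating a candidate G(y); any mismatch rules it out.
A general antiderivative is -2*exp(-y**3/4 + y**2/2 - 4*y/3 + 5) + 5*atan(3*y)/4 + C.
The condition gives C = -2*exp(85/12) - 5*atan(3)/4 + 1 - (-2*exp(85/12) - 5*atan(3)/4) = 1.
So G(y) = (5*exp(-5)*exp(4*y/3)*exp(-y**2/2)*exp(y**3/4)*atan(3*y) + 4*exp(-5)*exp(4*y/3)*exp(-y**2/2)*exp(y**3/4) - 8)*exp(5)*exp(-4*y/3)*exp(y**2/2)*exp(-y**3/4)/4.
Check: d/dy[(5*exp(-5)*exp(4*y/3)*exp(-y**2/2)*exp(y**3/4)*atan(3*y) + 4*exp(-5)*exp(4*y/3)*exp(-y**2/2)*exp(y**3/4) - 8)*exp(5)*exp(-4*y/3)*exp(y**2/2)*exp(-y**3/4)/4] = (162*y**4*exp(5)*exp(y**2) - 216*y**3*exp(5)*exp(y**2) + 306*y**2*exp(5)*exp(y**2) - 24*y*exp(5)*exp(y**2) + 45*exp(4*y/3)*exp(y**2/2)*exp(y**3/4) + 32*exp(5)*exp(y**2))/(108*y**2*exp(4*y/3)*exp(y**2/2)*exp(y**3/4) + 12*exp(4*y/3)*exp(y**2/2)*exp(y**3/4)), which equals G'(y).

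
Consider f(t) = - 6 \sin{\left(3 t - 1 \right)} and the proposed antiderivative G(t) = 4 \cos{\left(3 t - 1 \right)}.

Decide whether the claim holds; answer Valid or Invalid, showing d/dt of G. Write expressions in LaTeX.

d/dt[G] = - 12 \sin{\left(3 t - 1 \right)}
d/dt[G] - f(t) = - 6 \sin{\left(3 t - 1 \right)} != 0.

Invalid: d/dt[G] - f = - 6 \sin{\left(3 t - 1 \right)}, which is not 0.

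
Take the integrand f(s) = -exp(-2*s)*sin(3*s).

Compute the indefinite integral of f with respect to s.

F(s) = 2*exp(-2*s)*sin(3*s)/13 + 3*exp(-2*s)*cos(3*s)/13 + C

A first test for any F(s): its s-derivative must equal f(s) identically.
Check: d/ds[2*exp(-2*s)*sin(3*s)/13 + 3*exp(-2*s)*cos(3*s)/13] = -exp(-2*s)*sin(3*s) = f(s).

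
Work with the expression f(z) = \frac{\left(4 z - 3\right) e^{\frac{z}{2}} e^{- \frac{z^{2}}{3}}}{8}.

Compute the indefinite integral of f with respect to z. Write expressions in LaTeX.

The substitution u = - \frac{z^{2}}{3} + \frac{z}{2} works: f is exactly (dF/du)*(du/dz) for that inner function.
Check: d/dz[- \frac{3 e^{- \frac{z^{2}}{3} + \frac{z}{2}}}{4}] = \frac{z e^{\frac{z}{2}} e^{- \frac{z^{2}}{3}}}{2} - \frac{3 e^{\frac{z}{2}} e^{- \frac{z^{2}}{3}}}{8}, which equals f(z).

F(z) = - \frac{3 e^{- \frac{z^{2}}{3} + \frac{z}{2}}}{4} + C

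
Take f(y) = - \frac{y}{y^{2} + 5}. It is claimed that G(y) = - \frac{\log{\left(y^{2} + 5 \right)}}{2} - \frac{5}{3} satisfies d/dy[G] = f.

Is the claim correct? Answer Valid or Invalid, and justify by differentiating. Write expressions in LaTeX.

d/dy[G] = - \frac{y}{y^{2} + 5}
This equals f(y) exactly, so the claim holds.

Valid: G'(y) = f(y).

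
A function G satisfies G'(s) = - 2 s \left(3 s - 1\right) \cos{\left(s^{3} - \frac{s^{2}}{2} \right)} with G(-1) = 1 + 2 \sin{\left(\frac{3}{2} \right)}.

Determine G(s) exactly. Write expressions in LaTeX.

The substitution u = s^{3} - \frac{s^{2}}{2} works: G'(s) is exactly (dG/du)*(du/ds) for that inner function.
A general antiderivative is - 2 \sin{\left(s^{3} - \frac{s^{2}}{2} \right)} + C.
The condition gives C = 1 + 2 \sin{\left(\frac{3}{2} \right)} - (2 \sin{\left(\frac{3}{2} \right)}) = 1.
So G(s) = 1 - 2 \sin{\left(s^{3} - \frac{s^{2}}{2} \right)}.
Check: d/ds[1 - 2 \sin{\left(s^{3} - \frac{s^{2}}{2} \right)}] = - 6 s^{2} \cos{\left(s^{3} - \frac{s^{2}}{2} \right)} + 2 s \cos{\left(s^{3} - \frac{s^{2}}{2} \right)}, which equals G'(s).

G(s) = 1 - 2 \sin{\left(s^{3} - \frac{s^{2}}{2} \right)}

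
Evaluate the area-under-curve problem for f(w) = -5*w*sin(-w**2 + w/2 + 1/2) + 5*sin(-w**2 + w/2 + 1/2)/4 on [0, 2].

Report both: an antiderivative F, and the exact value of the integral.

f matches the chain-rule pattern g'(h)*h' with inner function h(w) = -w**2 + w/2 + 1/2; substituting u = h(w) collapses the integral.
F(w) = -5*cos(-w**2 + w/2 + 1/2)/2 is an antiderivative of f.
Check: d/dw[-5*cos(-w**2 + w/2 + 1/2)/2] = -5*w*sin(-w**2 + w/2 + 1/2) + 5*sin(-w**2 + w/2 + 1/2)/4 = f(w).
F(2) = -5*cos(5/2)/2; F(0) = -5*cos(1/2)/2.
Integral = F(2) - F(0) = -5*cos(5/2)/2 + 5*cos(1/2)/2.

Antiderivative: F(w) = -5*cos(-w**2 + w/2 + 1/2)/2; value = -5*cos(5/2)/2 + 5*cos(1/2)/2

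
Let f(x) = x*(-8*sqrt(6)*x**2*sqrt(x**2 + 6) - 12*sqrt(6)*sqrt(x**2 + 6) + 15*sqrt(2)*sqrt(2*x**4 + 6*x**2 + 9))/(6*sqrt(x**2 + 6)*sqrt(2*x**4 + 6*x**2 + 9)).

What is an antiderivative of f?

An antiderivative is F(x) = 5*sqrt(x**2/2 + 3) - 2*sqrt(x**4/3 + x**2 + 3/2).

Check any antiderivative F(x) by computing F'(x) and comparing it with f(x).
Check: d/dx[5*sqrt(x**2/2 + 3) - 2*sqrt(x**4/3 + x**2 + 3/2)] = (-8*sqrt(6)*x**3*sqrt(x**2 + 6) - 12*sqrt(6)*x*sqrt(x**2 + 6) + 15*sqrt(2)*x*sqrt(2*x**4 + 6*x**2 + 9))/(6*sqrt(x**2 + 6)*sqrt(2*x**4 + 6*x**2 + 9)), which equals f(x).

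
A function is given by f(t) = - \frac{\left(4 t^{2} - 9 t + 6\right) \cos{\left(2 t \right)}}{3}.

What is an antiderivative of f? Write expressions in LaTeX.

Differentiate the proposed F(t) back; it has to land on f(t) exactly.
Check: d/dt[- \frac{2 t^{2} \sin{\left(2 t \right)}}{3} + \frac{3 t \sin{\left(2 t \right)}}{2} - \frac{2 t \cos{\left(2 t \right)}}{3} - \frac{2 \sin{\left(2 t \right)}}{3} + \frac{3 \cos{\left(2 t \right)}}{4}] = - \frac{4 t^{2} \cos{\left(2 t \right)}}{3} + 3 t \cos{\left(2 t \right)} - 2 \cos{\left(2 t \right)}, which equals f(t).

An antiderivative is F(t) = - \frac{2 t^{2} \sin{\left(2 t \right)}}{3} + \frac{3 t \sin{\left(2 t \right)}}{2} - \frac{2 t \cos{\left(2 t \right)}}{3} - \frac{2 \sin{\left(2 t \right)}}{3} + \frac{3 \cos{\left(2 t \right)}}{4}.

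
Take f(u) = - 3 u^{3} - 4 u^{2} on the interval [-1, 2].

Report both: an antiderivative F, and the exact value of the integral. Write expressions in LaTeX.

The integrand splits into summands that can be handled one at a time.
F(u) = - \frac{3 u^{4}}{4} - \frac{4 u^{3}}{3} is an antiderivative of f.
Check: d/du[- \frac{3 u^{4}}{4} - \frac{4 u^{3}}{3}] = - 3 u^{3} - 4 u^{2} = f(u).
F(2) = - \frac{68}{3}; F(-1) = \frac{7}{12}.
Integral = F(2) - F(-1) = - \frac{93}{4}.

Antiderivative: F(u) = - \frac{3 u^{4}}{4} - \frac{4 u^{3}}{3}; value = - \frac{93}{4}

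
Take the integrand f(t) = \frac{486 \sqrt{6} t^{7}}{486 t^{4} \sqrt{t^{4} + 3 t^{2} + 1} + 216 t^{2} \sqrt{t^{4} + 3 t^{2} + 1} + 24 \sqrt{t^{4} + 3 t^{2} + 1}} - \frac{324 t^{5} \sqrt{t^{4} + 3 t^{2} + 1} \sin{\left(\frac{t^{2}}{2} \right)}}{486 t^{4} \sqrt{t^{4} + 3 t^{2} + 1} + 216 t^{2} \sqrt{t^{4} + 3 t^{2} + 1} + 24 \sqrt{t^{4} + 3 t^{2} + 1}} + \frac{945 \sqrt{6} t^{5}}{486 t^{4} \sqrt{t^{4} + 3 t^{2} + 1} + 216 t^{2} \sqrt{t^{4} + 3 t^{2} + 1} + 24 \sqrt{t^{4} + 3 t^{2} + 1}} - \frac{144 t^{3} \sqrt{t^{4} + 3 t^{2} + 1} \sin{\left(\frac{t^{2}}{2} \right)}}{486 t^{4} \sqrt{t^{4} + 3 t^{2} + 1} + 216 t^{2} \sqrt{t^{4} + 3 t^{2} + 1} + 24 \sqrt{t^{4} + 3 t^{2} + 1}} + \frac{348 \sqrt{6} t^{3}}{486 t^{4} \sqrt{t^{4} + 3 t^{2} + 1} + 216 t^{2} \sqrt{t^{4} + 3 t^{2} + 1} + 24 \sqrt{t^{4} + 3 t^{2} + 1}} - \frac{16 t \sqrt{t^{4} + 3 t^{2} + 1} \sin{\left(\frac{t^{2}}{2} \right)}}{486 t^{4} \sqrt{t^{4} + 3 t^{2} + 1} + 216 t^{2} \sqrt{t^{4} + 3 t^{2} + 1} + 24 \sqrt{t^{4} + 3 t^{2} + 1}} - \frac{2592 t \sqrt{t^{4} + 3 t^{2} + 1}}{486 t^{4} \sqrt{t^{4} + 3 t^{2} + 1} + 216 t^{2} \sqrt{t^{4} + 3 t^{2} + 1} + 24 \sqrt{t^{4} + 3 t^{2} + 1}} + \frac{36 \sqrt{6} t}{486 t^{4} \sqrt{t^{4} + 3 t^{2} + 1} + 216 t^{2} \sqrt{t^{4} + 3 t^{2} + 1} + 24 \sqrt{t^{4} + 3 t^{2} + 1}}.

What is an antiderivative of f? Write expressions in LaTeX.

Integrate term by term and add the pieces.
Check: d/dt[\frac{81 \sqrt{2} t^{2} \sqrt{t^{4} + 3 t^{2} + 1} + 36 \sqrt{3} t^{2} \cos{\left(\frac{t^{2}}{2} \right)} + 18 \sqrt{2} \sqrt{t^{4} + 3 t^{2} + 1} + 8 \sqrt{3} \cos{\left(\frac{t^{2}}{2} \right)} + 144 \sqrt{3}}{54 \sqrt{3} t^{2} + 12 \sqrt{3}}] = \frac{486 \sqrt{6} t^{7} - 324 t^{5} \sqrt{t^{4} + 3 t^{2} + 1} \sin{\left(\frac{t^{2}}{2} \right)} + 945 \sqrt{6} t^{5} - 144 t^{3} \sqrt{t^{4} + 3 t^{2} + 1} \sin{\left(\frac{t^{2}}{2} \right)} + 348 \sqrt{6} t^{3} - 16 t \sqrt{t^{4} + 3 t^{2} + 1} \sin{\left(\frac{t^{2}}{2} \right)} - 2592 t \sqrt{t^{4} + 3 t^{2} + 1} + 36 \sqrt{6} t}{486 t^{4} \sqrt{t^{4} + 3 t^{2} + 1} + 216 t^{2} \sqrt{t^{4} + 3 t^{2} + 1} + 24 \sqrt{t^{4} + 3 t^{2} + 1}}, which equals f(t).

An antiderivative is F(t) = \frac{81 \sqrt{2} t^{2} \sqrt{t^{4} + 3 t^{2} + 1} + 36 \sqrt{3} t^{2} \cos{\left(\frac{t^{2}}{2} \right)} + 18 \sqrt{2} \sqrt{t^{4} + 3 t^{2} + 1} + 8 \sqrt{3} \cos{\left(\frac{t^{2}}{2} \right)} + 144 \sqrt{3}}{54 \sqrt{3} t^{2} + 12 \sqrt{3}}.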